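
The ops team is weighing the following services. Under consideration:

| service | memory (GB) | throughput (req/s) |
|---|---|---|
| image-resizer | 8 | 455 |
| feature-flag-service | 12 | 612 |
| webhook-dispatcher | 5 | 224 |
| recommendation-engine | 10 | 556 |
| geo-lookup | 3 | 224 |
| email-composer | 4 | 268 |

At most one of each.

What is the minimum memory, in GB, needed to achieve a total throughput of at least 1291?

23

Need the lightest bundle worth ≥ 1291.
image-resizer + feature-flag-service + geo-lookup: 1291 throughput at 23 GB.
Any bundle with less than 23 GB falls short of 1291.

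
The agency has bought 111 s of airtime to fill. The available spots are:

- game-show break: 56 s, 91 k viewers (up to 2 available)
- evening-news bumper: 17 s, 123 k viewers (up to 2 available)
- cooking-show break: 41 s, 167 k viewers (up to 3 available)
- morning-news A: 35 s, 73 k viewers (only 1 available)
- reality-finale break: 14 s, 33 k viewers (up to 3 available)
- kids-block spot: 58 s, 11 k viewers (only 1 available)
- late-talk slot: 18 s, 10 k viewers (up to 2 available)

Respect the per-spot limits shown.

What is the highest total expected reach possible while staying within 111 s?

486

Taking the top-ratio spots first gives 2×evening-news bumper + cooking-show break + 2×reality-finale break for 479 (103 s).
The 28 s tied up in 2×reality-finale break is better spent on morning-news A — total rises to 486 (110 s).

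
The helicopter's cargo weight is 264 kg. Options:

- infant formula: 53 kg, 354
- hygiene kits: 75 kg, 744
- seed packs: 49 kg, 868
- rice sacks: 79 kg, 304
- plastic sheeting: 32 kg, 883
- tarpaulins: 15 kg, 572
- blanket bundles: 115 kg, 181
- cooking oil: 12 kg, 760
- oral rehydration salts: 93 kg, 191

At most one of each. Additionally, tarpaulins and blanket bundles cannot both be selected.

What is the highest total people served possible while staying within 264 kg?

4181

Taking infant formula + hygiene kits + seed packs + plastic sheeting + tarpaulins + cooking oil: 236 kg used, 4181 in people served.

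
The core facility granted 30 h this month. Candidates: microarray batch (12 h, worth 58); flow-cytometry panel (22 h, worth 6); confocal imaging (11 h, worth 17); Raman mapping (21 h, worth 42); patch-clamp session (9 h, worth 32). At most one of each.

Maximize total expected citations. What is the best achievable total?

90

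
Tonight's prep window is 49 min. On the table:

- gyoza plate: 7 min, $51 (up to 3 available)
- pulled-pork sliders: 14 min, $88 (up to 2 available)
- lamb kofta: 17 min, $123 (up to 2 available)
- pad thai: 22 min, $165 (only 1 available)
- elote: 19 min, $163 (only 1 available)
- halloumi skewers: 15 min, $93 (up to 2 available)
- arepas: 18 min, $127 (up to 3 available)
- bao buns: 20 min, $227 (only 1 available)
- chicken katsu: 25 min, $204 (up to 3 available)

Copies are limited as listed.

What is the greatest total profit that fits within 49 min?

Density check — bao buns 11.35, elote 8.58, chicken katsu 8.16, pad thai 7.50 are the best per min.
Taking the top-ratio dishes first gives gyoza plate + elote + bao buns for 441 (46 min).
Dropping elote frees 19 min; slotting in pad thai (22 min) lifts the total to 443 at 49 min.
Nothing else within 49 min beats 443.

443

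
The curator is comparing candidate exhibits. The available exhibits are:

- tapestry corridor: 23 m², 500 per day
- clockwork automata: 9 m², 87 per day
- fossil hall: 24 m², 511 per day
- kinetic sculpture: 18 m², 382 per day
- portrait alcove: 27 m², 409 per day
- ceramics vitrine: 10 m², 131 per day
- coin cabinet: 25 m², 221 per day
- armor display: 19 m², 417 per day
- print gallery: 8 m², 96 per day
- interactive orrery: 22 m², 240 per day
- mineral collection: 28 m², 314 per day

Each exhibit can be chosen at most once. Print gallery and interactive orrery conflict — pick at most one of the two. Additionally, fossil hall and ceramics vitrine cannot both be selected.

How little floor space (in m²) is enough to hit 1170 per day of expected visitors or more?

60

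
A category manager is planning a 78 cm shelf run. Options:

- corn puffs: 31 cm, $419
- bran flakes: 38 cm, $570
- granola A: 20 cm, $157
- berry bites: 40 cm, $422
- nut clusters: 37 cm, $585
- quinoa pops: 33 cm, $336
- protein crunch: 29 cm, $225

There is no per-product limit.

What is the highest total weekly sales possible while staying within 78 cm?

1170

Taking 2×nut clusters: 74 cm used, 1170 in weekly sales.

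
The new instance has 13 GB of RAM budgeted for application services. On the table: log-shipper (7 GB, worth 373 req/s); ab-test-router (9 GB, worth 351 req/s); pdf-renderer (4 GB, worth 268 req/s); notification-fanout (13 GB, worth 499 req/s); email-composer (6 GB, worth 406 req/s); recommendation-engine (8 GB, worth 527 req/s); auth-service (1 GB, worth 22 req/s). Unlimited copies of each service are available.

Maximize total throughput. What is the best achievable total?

Best packing: 2×email-composer + auth-service — 13 GB, 834 total.
Every other selection either busts 13 GB or fails to beat 834.

834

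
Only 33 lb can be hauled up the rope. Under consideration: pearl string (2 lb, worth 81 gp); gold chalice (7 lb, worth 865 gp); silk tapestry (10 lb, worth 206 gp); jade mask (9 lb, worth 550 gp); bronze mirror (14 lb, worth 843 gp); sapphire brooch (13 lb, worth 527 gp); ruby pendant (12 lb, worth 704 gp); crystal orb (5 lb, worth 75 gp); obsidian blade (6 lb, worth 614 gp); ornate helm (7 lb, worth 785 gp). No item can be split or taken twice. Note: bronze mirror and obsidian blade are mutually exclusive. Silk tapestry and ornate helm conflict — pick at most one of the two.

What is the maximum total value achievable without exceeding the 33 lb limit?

Density check — gold chalice 123.57, ornate helm 112.14, obsidian blade 102.33, jade mask 61.11 are the best per lb.
Filling by ratio: pearl string + gold chalice + jade mask + obsidian blade + ornate helm for 2895, with 2 lb left unused.
The 11 lb tied up in pearl string and jade mask is better spent on ruby pendant — total rises to 2968 (32 lb).
Every other selection either busts 33 lb or breaks a pairing rule or fails to beat 2968.

2968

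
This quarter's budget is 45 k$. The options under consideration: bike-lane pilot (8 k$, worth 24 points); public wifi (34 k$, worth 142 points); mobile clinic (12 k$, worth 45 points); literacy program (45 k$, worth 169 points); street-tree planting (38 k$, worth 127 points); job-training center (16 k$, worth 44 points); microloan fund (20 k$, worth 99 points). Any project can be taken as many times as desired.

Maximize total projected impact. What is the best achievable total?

2×microloan fund uses 40 of the 45 k$ and totals 198.
No other feasible combination exceeds 198.

198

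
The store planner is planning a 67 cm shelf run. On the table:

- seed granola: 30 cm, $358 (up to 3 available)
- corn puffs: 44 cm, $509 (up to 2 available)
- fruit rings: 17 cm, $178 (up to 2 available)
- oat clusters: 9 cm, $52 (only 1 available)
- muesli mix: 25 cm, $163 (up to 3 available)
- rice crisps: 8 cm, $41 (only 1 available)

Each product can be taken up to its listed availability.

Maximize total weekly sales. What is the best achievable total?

By weekly sales per cm: seed granola 11.93, corn puffs 11.57, fruit rings 10.47, muesli mix 6.52 lead.
2×seed granola uses 60 of the 67 cm and totals 716.

716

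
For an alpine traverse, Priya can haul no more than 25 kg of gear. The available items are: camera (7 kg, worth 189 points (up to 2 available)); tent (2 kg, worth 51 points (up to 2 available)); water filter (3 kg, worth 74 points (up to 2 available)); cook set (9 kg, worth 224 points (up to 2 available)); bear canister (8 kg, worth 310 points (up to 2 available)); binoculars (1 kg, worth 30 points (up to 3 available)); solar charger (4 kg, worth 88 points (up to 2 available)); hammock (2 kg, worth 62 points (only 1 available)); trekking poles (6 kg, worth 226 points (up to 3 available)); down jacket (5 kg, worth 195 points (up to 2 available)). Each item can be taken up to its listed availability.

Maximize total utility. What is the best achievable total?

By utility per kg: down jacket 39.00, bear canister 38.75, trekking poles 37.67, hammock 31.00 lead.
A density-first pass picks bear canister + binoculars + trekking poles + 2×down jacket — 956 at 25 kg.
Replace binoculars and down jacket with trekking poles: the trade gains 1 net, giving 957 at 25 kg.
No other feasible combination exceeds 957.

957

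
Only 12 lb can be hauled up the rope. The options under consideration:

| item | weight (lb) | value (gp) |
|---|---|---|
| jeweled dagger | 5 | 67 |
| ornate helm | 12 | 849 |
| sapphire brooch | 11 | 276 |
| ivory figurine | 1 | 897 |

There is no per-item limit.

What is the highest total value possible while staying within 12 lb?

12×ivory figurine uses 12 of the 12 lb and totals 10764.
Every other selection either busts 12 lb or fails to beat 10764.

10764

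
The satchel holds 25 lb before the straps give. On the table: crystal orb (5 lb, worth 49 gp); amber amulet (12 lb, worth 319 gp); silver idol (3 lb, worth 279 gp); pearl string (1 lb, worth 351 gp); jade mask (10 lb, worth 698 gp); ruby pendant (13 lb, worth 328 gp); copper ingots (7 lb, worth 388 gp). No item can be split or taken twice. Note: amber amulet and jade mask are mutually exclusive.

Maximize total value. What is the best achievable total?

1716

The ratio ordering already packs tightly: silver idol + pearl string + jade mask + copper ingots, 21 lb, 1716.
Next best is crystal orb + pearl string + jade mask + copper ingots at 1486 (23 lb) — short by 230.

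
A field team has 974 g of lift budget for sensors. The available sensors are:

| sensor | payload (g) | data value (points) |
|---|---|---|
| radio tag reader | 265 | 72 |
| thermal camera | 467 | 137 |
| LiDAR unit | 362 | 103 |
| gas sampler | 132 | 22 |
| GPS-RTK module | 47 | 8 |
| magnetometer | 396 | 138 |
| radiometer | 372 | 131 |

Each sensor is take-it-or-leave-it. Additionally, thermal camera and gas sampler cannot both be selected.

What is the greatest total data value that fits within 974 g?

299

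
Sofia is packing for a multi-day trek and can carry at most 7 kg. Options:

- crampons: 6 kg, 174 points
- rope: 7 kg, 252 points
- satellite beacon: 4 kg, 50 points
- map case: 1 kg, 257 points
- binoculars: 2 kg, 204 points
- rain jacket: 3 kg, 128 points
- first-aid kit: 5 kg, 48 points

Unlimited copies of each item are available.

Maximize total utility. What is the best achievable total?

1799

7×map case uses 7 of the 7 kg and totals 1799.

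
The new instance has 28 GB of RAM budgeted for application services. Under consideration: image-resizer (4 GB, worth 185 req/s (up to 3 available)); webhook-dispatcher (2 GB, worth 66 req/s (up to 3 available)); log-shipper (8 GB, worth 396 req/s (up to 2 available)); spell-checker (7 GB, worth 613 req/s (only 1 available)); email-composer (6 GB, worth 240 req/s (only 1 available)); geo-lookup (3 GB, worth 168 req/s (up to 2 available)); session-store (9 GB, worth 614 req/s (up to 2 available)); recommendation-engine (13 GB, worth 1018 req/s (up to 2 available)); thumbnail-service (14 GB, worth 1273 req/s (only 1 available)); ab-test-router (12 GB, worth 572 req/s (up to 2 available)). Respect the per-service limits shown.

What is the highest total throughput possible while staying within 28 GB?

Ranking by ratio (throughput/GB): thumbnail-service 90.93, spell-checker 87.57, recommendation-engine 78.31.
Taking the top-ratio services first gives spell-checker + 2×geo-lookup + thumbnail-service for 2222 (27 GB).
The 13 GB tied up in spell-checker and 2×geo-lookup is better spent on recommendation-engine — total rises to 2291 (27 GB).

2291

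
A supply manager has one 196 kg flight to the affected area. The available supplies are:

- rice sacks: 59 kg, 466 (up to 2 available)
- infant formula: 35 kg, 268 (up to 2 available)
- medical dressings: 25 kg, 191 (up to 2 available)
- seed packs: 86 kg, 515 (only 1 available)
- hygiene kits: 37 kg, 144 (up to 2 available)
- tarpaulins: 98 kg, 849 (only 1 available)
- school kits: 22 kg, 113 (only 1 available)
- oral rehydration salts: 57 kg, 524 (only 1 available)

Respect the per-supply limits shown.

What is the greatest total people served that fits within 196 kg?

1641

Ranking by ratio (people served/kg): oral rehydration salts 9.19, tarpaulins 8.66, rice sacks 7.90.
The ratio ordering already packs tightly: infant formula + tarpaulins + oral rehydration salts, 190 kg, 1641.
Nothing else within 196 kg beats 1641.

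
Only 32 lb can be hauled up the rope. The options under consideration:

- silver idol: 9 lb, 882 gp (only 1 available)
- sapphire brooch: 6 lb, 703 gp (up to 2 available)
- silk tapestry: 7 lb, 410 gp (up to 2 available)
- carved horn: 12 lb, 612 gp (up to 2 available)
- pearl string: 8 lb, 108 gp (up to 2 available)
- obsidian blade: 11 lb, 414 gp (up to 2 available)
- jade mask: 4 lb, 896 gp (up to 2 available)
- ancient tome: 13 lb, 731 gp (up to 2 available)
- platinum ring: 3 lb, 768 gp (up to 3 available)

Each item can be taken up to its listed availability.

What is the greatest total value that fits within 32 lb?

Ranking by ratio (value/lb): platinum ring 256.00, jade mask 224.00, sapphire brooch 117.17, silver idol 98.00.
A density-first pass picks 2×sapphire brooch + 2×jade mask + 3×platinum ring — 5502 at 29 lb.
Replace sapphire brooch with silver idol: the trade gains 179 net, giving 5681 at 32 lb.
Nothing else within 32 lb beats 5681.

5681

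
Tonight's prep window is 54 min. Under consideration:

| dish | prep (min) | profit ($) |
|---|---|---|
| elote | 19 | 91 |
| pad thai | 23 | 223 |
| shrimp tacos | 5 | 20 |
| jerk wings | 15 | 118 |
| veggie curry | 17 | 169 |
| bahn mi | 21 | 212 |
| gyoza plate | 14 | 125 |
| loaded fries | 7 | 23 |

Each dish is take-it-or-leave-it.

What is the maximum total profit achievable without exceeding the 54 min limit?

Filling by ratio: veggie curry + bahn mi + gyoza plate for 506, with 2 min left unused.
Replace bahn mi with pad thai: the trade gains 11 net, giving 517 at 54 min.

517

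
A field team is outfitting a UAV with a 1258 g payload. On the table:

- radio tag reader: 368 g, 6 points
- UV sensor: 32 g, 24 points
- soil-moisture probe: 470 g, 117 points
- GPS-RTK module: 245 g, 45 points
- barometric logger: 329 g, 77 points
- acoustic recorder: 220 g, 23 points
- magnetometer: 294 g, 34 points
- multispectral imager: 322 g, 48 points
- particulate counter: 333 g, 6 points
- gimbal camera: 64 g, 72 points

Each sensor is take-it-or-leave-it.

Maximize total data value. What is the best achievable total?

338

Density check — gimbal camera 1.12, UV sensor 0.75, soil-moisture probe 0.25, barometric logger 0.23 are the best per g.
Greedy by ratio would take UV sensor + soil-moisture probe + GPS-RTK module + barometric logger + gimbal camera: 1140 g used, total 335.
The 245 g tied up in GPS-RTK module is better spent on multispectral imager — total rises to 338 (1217 g).
Next best is UV sensor + soil-moisture probe + GPS-RTK module + barometric logger + gimbal camera at 335 (1140 g) — short by 3.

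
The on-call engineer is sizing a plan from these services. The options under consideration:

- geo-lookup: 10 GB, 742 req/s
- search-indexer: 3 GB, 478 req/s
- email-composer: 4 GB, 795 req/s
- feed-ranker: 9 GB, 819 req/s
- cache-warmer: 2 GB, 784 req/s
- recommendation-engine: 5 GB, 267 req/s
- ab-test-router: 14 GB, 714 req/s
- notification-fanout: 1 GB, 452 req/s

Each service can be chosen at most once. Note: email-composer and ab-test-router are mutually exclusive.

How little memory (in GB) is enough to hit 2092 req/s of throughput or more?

Look for the lowest-memory combination reaching 2092.
Taking search-indexer + email-composer + cache-warmer + notification-fanout gives 2509 (≥ 2092) for 10 GB.
Any bundle with less than 10 GB falls short of 2092.

10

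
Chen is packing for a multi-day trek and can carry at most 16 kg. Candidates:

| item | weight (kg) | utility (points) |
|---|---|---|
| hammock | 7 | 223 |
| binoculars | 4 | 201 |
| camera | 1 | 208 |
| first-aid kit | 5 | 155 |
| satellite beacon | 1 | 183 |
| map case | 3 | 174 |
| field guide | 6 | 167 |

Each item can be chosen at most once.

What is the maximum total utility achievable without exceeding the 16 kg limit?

989

Ranking by ratio (utility/kg): camera 208.00, satellite beacon 183.00, map case 58.00, binoculars 50.25.
The ratio ordering already packs tightly: hammock + binoculars + camera + satellite beacon + map case, 16 kg, 989.
The closest alternative, binoculars + camera + satellite beacon + map case + field guide, reaches only 933.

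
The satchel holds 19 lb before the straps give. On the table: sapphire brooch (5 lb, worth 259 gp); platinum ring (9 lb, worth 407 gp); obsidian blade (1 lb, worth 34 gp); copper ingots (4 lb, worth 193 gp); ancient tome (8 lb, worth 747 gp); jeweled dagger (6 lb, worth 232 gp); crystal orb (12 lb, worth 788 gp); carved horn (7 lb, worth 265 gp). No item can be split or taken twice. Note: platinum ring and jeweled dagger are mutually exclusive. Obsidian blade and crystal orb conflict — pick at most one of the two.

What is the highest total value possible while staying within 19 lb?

1238

Filling by ratio: sapphire brooch + obsidian blade + copper ingots + ancient tome for 1233, with 1 lb left unused.
Dropping obsidian blade and copper ingots frees 5 lb; slotting in jeweled dagger (6 lb) lifts the total to 1238 at 19 lb.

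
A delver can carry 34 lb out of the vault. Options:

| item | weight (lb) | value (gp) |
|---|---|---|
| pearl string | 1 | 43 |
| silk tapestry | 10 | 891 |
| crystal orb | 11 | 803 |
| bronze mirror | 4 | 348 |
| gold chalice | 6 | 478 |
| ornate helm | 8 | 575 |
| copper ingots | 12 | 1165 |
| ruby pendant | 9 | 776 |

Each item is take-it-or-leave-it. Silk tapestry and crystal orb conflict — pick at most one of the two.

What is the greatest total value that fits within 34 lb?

2979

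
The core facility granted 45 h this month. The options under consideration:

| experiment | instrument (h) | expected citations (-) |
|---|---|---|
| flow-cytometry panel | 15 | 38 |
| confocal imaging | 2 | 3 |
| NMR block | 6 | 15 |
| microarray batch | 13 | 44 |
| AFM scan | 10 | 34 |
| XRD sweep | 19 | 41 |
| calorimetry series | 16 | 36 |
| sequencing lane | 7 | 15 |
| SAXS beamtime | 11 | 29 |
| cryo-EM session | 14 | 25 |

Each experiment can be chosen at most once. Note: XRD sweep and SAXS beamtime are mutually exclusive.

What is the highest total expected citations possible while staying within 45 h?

A density-first pass picks confocal imaging + NMR block + microarray batch + AFM scan + SAXS beamtime — 125 at 42 h.
Replace confocal imaging and SAXS beamtime with flow-cytometry panel: the trade gains 6 net, giving 131 at 44 h.

131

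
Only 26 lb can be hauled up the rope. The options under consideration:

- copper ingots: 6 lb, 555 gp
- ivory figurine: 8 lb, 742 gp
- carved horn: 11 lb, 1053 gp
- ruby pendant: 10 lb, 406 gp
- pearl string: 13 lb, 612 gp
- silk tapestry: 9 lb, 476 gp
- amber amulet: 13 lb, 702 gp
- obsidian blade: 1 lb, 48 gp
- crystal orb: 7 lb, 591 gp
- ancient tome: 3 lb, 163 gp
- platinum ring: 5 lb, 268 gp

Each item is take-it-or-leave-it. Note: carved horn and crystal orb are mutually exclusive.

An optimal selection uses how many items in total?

4

Optimal total is 2398.
copper ingots + ivory figurine + carved horn + obsidian blade hits 2398 at 26 lb.
All optima have 4 items.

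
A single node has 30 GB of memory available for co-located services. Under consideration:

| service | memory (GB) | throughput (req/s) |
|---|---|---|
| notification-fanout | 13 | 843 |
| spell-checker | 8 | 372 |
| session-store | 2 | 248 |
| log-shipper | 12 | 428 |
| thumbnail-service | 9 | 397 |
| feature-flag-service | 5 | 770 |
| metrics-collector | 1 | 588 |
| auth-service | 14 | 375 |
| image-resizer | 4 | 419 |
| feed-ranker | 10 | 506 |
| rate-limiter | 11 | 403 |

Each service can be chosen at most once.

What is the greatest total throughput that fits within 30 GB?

Filling by ratio: notification-fanout + session-store + feature-flag-service + metrics-collector + image-resizer for 2868, with 5 GB left unused.
The 13 GB tied up in notification-fanout is better spent on spell-checker + feed-ranker — total rises to 2903 (30 GB).
Next best is notification-fanout + session-store + feature-flag-service + metrics-collector + image-resizer at 2868 (25 GB) — short by 35.

2903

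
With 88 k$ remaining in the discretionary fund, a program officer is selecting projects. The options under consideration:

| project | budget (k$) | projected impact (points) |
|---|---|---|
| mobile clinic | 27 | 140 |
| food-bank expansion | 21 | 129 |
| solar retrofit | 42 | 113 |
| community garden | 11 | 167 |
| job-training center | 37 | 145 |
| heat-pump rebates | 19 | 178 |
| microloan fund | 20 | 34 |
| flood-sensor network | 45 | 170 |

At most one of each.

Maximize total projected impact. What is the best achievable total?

Greedy by ratio would take mobile clinic + food-bank expansion + community garden + heat-pump rebates: 78 k$ used, total 614.
Replace mobile clinic with job-training center: the trade gains 5 net, giving 619 at 88 k$.
An exhaustive check of the 256 subsets confirms 619.

619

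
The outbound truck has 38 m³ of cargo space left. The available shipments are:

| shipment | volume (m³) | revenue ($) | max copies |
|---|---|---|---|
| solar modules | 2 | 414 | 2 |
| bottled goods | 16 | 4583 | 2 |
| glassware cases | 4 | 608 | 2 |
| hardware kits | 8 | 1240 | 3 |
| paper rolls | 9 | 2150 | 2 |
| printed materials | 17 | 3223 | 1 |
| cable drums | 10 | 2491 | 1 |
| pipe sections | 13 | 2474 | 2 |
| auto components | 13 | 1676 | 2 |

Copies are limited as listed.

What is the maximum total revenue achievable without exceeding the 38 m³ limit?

Filling by ratio: 2×solar modules + 2×bottled goods for 9994, with 2 m³ left unused.
Replace solar modules with glassware cases: the trade gains 194 net, giving 10188 at 38 m³.
No other feasible combination exceeds 10188.

10188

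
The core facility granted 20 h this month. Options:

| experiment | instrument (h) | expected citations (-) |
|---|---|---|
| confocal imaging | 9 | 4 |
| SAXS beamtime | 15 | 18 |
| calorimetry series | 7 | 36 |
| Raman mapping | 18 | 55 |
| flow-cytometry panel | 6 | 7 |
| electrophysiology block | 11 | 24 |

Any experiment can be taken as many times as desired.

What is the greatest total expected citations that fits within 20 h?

Ranking by ratio (expected citations/h): calorimetry series 5.14, Raman mapping 3.06, electrophysiology block 2.18.
Taking 2×calorimetry series + flow-cytometry panel: 20 h used, 79 in expected citations.
No other feasible combination exceeds 79.

79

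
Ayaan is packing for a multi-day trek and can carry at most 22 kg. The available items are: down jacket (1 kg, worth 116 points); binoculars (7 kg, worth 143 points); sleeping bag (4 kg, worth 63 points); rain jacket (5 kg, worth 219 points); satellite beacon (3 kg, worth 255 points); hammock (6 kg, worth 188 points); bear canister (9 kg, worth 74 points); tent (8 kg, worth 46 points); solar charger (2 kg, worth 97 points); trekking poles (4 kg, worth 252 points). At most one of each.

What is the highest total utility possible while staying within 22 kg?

1127

Ranking by ratio (utility/kg): down jacket 116.00, satellite beacon 85.00, trekking poles 63.00.
Down jacket + rain jacket + satellite beacon + hammock + solar charger + trekking poles uses 21 of the 22 kg and totals 1127.
Nothing else within 22 kg beats 1127.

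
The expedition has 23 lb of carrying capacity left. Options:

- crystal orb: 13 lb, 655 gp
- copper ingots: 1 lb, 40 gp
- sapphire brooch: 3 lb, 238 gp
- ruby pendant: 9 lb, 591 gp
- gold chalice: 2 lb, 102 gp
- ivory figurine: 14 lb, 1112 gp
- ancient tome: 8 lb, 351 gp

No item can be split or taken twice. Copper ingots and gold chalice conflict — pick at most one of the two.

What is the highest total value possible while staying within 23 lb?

Taking ruby pendant + ivory figurine: 23 lb used, 1703 in value.
Every other selection either busts 23 lb or breaks a pairing rule or fails to beat 1703.

1703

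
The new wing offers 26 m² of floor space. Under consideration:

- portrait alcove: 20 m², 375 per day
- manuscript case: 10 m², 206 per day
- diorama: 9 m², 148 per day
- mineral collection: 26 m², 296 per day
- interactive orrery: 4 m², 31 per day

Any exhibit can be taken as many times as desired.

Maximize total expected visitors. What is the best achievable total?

2×manuscript case + interactive orrery uses 24 of the 26 m² and totals 443.
No other feasible combination exceeds 443.

443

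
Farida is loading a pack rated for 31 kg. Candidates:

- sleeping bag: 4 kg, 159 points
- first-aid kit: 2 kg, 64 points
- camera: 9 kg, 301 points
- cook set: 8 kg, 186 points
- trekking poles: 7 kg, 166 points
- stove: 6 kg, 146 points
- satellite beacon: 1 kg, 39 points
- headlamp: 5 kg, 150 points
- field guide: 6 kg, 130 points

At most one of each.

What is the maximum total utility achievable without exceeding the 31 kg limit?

925

Taking the top-ratio items first gives sleeping bag + first-aid kit + camera + stove + satellite beacon + headlamp for 859 (27 kg).
The 2 kg tied up in first-aid kit is better spent on field guide — total rises to 925 (31 kg).
Every other selection either busts 31 kg or fails to beat 925.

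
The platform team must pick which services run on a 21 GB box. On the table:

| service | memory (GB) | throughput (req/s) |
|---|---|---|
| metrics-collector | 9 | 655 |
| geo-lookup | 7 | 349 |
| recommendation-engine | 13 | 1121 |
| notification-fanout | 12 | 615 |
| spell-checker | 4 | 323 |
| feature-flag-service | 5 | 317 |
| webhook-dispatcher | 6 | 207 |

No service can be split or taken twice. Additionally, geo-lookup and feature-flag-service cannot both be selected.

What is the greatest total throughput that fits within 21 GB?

1470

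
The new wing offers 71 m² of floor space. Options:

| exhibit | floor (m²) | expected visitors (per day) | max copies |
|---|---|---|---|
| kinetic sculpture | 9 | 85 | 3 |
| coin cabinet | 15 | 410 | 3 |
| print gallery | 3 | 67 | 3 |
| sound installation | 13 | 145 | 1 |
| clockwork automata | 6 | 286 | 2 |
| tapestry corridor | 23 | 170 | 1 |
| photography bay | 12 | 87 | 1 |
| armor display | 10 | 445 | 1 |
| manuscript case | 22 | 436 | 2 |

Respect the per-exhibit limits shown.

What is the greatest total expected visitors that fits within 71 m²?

2314

Best packing: 3×coin cabinet + print gallery + 2×clockwork automata + armor display — 70 m², 2314 total.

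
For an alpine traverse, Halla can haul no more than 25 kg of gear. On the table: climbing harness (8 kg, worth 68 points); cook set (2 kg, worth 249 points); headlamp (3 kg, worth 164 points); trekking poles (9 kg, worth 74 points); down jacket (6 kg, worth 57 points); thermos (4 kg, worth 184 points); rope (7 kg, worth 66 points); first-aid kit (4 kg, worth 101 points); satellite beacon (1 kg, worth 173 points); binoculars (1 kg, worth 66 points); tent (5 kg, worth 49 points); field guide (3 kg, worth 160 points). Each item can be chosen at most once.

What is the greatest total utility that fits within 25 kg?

Filling by ratio: cook set + headlamp + thermos + first-aid kit + satellite beacon + binoculars + tent + field guide for 1146, with 2 kg left unused.
The 5 kg tied up in tent is better spent on rope — total rises to 1163 (25 kg).
Next best is cook set + headlamp + down jacket + thermos + first-aid kit + satellite beacon + binoculars + field guide at 1154 (24 kg) — short by 9.

1163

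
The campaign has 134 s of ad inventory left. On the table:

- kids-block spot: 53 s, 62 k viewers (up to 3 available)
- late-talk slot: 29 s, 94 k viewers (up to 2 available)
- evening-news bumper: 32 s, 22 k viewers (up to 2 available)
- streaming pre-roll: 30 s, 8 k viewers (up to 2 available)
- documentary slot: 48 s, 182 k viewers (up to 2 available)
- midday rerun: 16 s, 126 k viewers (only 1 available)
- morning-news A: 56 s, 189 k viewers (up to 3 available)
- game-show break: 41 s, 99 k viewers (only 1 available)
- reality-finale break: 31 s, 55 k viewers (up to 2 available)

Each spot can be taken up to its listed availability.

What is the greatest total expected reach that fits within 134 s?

The ratio heuristic lands on 2×documentary slot + midday rerun (490) but leaves 22 s idle.
Replace 2×documentary slot with 2×morning-news A: the trade gains 14 net, giving 504 at 128 s.

504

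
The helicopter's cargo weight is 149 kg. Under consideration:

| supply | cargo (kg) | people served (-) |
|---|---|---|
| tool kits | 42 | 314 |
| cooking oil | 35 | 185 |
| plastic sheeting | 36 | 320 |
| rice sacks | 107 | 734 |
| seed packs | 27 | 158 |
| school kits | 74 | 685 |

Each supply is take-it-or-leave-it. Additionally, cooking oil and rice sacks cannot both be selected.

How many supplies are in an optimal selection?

3

Optimal total is 1190.
cooking oil + plastic sheeting + school kits hits 1190 at 145 kg.
All optima have 3 supplies.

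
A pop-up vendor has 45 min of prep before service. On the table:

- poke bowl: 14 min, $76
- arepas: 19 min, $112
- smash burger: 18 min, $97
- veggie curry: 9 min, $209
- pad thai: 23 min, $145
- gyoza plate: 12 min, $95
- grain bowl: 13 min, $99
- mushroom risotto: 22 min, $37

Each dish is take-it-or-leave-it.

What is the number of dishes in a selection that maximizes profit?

3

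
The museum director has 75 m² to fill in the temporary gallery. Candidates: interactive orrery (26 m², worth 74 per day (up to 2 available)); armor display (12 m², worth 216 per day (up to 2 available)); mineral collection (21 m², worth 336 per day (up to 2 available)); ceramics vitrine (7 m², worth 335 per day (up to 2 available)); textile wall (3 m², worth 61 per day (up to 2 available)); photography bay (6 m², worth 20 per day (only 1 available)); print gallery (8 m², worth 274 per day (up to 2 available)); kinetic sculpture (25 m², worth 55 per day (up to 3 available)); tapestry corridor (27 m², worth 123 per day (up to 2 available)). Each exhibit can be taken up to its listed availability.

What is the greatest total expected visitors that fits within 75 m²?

1986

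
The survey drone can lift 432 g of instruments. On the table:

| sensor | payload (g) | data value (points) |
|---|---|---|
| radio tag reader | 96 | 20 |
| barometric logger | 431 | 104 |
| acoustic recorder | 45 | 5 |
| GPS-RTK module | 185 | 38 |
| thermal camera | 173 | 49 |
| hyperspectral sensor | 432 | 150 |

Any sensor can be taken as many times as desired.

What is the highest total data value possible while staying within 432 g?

150

The ratio ordering already packs tightly: hyperspectral sensor, 432 g, 150.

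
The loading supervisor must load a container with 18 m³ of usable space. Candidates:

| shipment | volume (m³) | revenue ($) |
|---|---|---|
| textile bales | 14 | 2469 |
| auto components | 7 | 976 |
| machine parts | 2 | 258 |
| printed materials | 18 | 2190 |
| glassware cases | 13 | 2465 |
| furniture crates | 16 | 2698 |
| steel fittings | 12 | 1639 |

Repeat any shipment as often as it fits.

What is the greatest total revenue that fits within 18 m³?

2985

Filling by ratio: 2×machine parts + glassware cases for 2981, with 1 m³ left unused.
The 13 m³ tied up in glassware cases is better spent on textile bales — total rises to 2985 (18 m³).
Every other selection either busts 18 m³ or fails to beat 2985.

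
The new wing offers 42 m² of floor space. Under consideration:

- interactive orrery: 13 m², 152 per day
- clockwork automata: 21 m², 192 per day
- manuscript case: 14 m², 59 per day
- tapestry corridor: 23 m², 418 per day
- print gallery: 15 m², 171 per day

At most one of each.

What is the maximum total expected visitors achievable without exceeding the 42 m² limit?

589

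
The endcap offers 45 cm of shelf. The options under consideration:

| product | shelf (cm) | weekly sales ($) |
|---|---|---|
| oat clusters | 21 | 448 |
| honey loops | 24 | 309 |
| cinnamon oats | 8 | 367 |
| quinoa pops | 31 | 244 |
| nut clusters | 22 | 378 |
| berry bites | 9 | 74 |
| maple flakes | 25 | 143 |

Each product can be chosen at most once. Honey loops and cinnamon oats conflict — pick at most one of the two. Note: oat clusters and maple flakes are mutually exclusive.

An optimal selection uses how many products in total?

The maximum weekly sales within 45 cm is 889.
For example oat clusters + cinnamon oats + berry bites achieves it, using 38 cm.
Any selection reaching 889 contains exactly 3 products.

3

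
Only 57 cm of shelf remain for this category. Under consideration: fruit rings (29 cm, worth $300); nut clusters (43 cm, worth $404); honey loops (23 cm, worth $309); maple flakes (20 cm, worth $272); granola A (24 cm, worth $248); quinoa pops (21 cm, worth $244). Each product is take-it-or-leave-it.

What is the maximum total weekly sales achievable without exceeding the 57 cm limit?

609

Density check — maple flakes 13.60, honey loops 13.43, quinoa pops 11.62, fruit rings 10.34 are the best per cm.
A density-first pass picks honey loops + maple flakes — 581 at 43 cm.
The 20 cm tied up in maple flakes is better spent on fruit rings — total rises to 609 (52 cm).
An exhaustive check of the 64 subsets confirms 609.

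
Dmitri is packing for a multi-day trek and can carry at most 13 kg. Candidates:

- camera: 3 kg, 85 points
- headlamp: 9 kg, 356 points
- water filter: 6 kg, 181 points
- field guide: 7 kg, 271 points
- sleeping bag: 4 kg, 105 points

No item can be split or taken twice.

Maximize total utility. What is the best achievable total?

Density check — headlamp 39.56, field guide 38.71, water filter 30.17 are the best per kg.
Taking the top-ratio items first gives camera + headlamp for 441 (12 kg).
Replace camera with sleeping bag: the trade gains 20 net, giving 461 at 13 kg.

461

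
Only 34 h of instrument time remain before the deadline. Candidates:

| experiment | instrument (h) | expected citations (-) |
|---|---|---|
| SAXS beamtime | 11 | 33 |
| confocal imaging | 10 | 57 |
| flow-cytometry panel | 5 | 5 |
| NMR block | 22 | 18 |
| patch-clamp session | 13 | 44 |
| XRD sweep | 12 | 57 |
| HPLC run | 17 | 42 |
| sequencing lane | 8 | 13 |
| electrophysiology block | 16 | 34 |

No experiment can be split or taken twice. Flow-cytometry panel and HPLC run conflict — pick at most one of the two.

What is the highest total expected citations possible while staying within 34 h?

Density check — confocal imaging 5.70, XRD sweep 4.75, patch-clamp session 3.38 are the best per h.
Best packing: SAXS beamtime + confocal imaging + XRD sweep — 33 h, 147 total.
Runner-up SAXS beamtime + confocal imaging + patch-clamp session tops out at 134.

147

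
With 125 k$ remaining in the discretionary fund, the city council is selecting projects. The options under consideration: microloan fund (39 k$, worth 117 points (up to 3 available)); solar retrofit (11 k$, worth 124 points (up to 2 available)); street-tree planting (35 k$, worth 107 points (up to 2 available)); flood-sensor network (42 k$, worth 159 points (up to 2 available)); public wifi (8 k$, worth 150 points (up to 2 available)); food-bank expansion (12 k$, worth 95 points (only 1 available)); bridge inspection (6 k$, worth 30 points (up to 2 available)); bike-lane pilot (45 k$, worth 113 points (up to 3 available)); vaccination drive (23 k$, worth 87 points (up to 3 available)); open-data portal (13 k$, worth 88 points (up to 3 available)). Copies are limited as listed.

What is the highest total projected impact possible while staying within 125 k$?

1054

Best packing: 2×solar retrofit + 2×public wifi + food-bank expansion + 2×bridge inspection + vaccination drive + 3×open-data portal — 124 k$, 1054 total.
That's the maximum — no swap from here does better than 1054.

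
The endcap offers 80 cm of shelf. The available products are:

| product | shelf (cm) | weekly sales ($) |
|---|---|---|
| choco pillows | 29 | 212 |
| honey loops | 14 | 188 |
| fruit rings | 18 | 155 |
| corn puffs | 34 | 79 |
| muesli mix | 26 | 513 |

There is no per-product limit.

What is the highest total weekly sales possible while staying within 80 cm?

1539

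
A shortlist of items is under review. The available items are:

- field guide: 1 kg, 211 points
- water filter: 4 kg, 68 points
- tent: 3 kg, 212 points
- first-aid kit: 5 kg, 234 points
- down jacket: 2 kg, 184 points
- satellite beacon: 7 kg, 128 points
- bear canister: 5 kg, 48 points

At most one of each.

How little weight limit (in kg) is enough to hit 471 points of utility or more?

Need the lightest bundle worth ≥ 471.
field guide + tent + down jacket reaches 607 using 6 kg.
Below 6 kg the best achievable stays under 471.

6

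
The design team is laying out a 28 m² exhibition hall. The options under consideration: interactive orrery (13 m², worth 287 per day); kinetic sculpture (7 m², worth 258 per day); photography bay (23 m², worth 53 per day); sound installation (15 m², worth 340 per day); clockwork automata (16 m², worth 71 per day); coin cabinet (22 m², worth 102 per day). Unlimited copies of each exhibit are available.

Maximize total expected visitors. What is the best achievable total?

1032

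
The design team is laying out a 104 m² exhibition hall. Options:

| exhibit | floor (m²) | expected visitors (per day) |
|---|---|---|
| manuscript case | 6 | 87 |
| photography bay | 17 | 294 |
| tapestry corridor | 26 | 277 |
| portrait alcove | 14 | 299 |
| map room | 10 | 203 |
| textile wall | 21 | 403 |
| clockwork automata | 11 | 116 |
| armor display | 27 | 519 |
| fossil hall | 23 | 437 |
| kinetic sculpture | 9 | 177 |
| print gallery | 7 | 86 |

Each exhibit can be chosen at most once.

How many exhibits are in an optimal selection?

Optimal total is 2038.
One optimal bundle: portrait alcove + map room + textile wall + armor display + fossil hall + kinetic sculpture (104 m²).
All optima have 6 exhibits.

6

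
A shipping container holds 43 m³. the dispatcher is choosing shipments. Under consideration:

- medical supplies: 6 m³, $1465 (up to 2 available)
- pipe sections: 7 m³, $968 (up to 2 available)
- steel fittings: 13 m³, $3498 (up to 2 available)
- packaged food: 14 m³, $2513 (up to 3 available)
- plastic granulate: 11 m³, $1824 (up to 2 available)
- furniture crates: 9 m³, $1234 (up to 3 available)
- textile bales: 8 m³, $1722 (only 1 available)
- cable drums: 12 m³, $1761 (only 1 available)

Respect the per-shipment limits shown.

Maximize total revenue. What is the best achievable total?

10285

Filling by ratio: 2×medical supplies + 2×steel fittings for 9926, with 5 m³ left unused.
Replace medical supplies with plastic granulate: the trade gains 359 net, giving 10285 at 43 m³.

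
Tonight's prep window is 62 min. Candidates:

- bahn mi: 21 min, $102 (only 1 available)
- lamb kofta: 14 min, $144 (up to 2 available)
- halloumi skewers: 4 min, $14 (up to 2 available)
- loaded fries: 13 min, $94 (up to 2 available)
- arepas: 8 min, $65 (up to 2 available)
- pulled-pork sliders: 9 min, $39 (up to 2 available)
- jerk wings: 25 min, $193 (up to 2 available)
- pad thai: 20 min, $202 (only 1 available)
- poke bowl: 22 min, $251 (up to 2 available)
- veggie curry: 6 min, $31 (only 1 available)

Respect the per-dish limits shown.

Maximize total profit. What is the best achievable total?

660

Density check — poke bowl 11.41, lamb kofta 10.29, pad thai 10.10 are the best per min.
The ratio ordering already packs tightly: lamb kofta + halloumi skewers + 2×poke bowl, 62 min, 660.
Nothing else within 62 min beats 660.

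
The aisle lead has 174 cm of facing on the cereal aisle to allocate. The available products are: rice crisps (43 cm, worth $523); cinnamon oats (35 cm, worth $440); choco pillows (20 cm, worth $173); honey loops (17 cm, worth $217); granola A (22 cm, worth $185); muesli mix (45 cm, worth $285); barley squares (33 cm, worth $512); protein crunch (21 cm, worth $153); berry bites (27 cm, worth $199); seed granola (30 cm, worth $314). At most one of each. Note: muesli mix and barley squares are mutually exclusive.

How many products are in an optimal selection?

Optimal total is 2050.
For example rice crisps + cinnamon oats + choco pillows + honey loops + granola A + barley squares achieves it, using 170 cm.
Every optimal selection uses 6 products.

6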